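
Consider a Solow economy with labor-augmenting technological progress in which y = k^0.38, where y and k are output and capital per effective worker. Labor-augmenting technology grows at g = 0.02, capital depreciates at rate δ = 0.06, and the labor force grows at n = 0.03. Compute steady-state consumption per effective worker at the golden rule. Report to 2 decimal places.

Break-even investment rate: n + g + δ = 0.03 + 0.02 + 0.06 = 0.11.
Setting f'(k) = n+g+δ gives 0.38·k^(0.38−1) = 0.11, hence k_gold = (0.38/0.11)^(1/0.62) ≈ 7.3854.
y_gold = 7.3854^0.38 ≈ 2.1379.
c_gold = y_gold − (n+g+δ)·k_gold = 2.1379 − 0.11·7.3854 ≈ 1.3255.

c_gold ≈ 1.33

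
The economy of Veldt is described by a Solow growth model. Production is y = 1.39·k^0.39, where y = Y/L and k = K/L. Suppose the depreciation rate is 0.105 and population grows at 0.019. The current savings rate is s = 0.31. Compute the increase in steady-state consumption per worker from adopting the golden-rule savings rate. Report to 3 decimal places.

Δc ≈ 0.051

Break-even investment rate: n + δ = 0.019 + 0.105 = 0.124.
Current steady state (s = 0.31): k* = (0.31·1.39/0.124)^(1/0.61) ≈ 7.7057, y* = 1.39·7.7057^0.39 ≈ 3.0823, c* = (1−0.31)·3.0823 ≈ 2.1268.
Maximizing c = f(k) − (n+δ)·k gives f'(k) = n+δ, i.e. 0.39·1.39·k^(0.39−1) = 0.124, so k_gold = (0.39·1.39/0.124)^(1/0.61) ≈ 11.2269.
y_gold = 1.39·11.2269^0.39 ≈ 3.5696, c_gold = y_gold − 0.124·k_gold ≈ 2.1774.
Gain: Δc = 2.1774 − 2.1268 ≈ 0.0507.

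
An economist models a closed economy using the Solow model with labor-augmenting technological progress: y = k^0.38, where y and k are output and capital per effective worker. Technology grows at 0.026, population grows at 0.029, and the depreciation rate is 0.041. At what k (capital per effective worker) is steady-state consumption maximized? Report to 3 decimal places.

The effective depreciation rate is n + g + δ = 0.029 + 0.026 + 0.041 = 0.096.
Setting f'(k) = n+g+δ gives 0.38·k^(0.38−1) = 0.096, hence k_gold = (0.38/0.096)^(1/0.62) ≈ 9.1988.

k_gold ≈ 9.199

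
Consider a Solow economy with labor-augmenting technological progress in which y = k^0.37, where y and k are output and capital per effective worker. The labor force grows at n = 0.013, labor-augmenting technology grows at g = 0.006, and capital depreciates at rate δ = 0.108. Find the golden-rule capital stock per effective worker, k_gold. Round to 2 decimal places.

k_gold ≈ 5.46

n + g + δ = 0.013 + 0.006 + 0.108 = 0.127.
Golden rule sets MPK = n+g+δ: 0.37·k^(0.37−1) = 0.127, so k_gold = (0.37/0.127)^(1/0.63) ≈ 5.4593.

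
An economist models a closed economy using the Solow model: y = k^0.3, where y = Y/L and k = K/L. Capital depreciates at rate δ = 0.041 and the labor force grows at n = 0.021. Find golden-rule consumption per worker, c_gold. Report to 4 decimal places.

n + δ = 0.021 + 0.041 = 0.062.
Golden rule sets MPK = n+δ: 0.3·k^(0.3−1) = 0.062, so k_gold = (0.3/0.062)^(1/0.7) ≈ 9.5101.
y_gold = 9.5101^0.3 ≈ 1.9654.
c_gold = y_gold − (n+δ)·k_gold = 1.9654 − 0.062·9.5101 ≈ 1.3758.

c_gold ≈ 1.3758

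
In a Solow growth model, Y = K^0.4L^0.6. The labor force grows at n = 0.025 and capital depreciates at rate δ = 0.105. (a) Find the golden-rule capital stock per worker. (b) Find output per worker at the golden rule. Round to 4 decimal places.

The effective depreciation rate is n + δ = 0.025 + 0.105 = 0.13.
Setting f'(k) = n+δ gives 0.4·k^(0.4−1) = 0.13, hence k_gold = (0.4/0.13)^(1/0.6) ≈ 6.5092.
y_gold = 6.5092^0.4 ≈ 2.1155.

(a) k_gold ≈ 6.5092; (b) y_gold ≈ 2.1155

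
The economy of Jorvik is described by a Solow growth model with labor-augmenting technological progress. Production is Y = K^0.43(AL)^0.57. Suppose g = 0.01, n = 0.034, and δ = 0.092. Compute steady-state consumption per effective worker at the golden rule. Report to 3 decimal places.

n + g + δ = 0.034 + 0.01 + 0.092 = 0.136.
At the golden rule the marginal product of capital equals n+g+δ: 0.43·k^(0.43−1) = 0.136. Solving, k_gold = (0.43/0.136)^(1/0.57) ≈ 7.5348.
y_gold = 7.5348^0.43 ≈ 2.3831.
c_gold = y_gold − (n+g+δ)·k_gold = 2.3831 − 0.136·7.5348 ≈ 1.3584.

c_gold ≈ 1.358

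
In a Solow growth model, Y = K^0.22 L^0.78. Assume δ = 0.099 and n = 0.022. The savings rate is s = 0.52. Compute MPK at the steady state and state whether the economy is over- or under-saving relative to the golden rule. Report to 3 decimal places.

The effective depreciation rate is n + δ = 0.022 + 0.099 = 0.121.
Steady-state k*: s·k^0.22 = 0.121·k gives k* = (0.52/0.121)^(1/0.78) ≈ 6.4836.
MPK = 0.22·6.4836^(-0.78) ≈ 0.0512.
MPK < n+δ = 0.121, so the economy is dynamically inefficient (over-saving).

over-saving; MPK ≈ 0.051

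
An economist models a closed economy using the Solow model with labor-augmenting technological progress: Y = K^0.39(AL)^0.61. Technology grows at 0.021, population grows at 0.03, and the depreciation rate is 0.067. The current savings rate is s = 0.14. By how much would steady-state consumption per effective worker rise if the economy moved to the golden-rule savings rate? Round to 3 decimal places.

n + g + δ = 0.03 + 0.021 + 0.067 = 0.118.
Current steady state (s = 0.14): k* = (0.14/0.118)^(1/0.61) ≈ 1.3235, y* = 1.3235^0.39 ≈ 1.1155, c* = (1−0.14)·1.1155 ≈ 0.9593.
Golden rule sets MPK = n+g+δ: 0.39·k^(0.39−1) = 0.118, so k_gold = (0.39/0.118)^(1/0.61) ≈ 7.0977.
y_gold = 7.0977^0.39 ≈ 2.1475, c_gold = y_gold − 0.118·k_gold ≈ 1.3100.
Gain: Δc = 1.3100 − 0.9593 ≈ 0.3507.

Δc ≈ 0.351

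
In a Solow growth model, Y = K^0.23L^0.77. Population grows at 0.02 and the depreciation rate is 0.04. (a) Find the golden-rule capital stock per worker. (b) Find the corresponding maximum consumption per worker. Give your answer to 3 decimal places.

The effective depreciation rate is n + δ = 0.02 + 0.04 = 0.06.
Golden rule sets MPK = n+δ: 0.23·k^(0.23−1) = 0.06, so k_gold = (0.23/0.06)^(1/0.77) ≈ 5.7265.
y_gold = 5.7265^0.23 ≈ 1.4939; c_gold = y_gold − 0.06·k_gold ≈ 1.1503.

(a) k_gold ≈ 5.727; (b) c_gold ≈ 1.150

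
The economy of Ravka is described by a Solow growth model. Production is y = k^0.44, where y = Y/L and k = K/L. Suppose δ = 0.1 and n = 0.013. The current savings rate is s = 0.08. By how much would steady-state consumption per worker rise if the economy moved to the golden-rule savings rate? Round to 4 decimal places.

n + δ = 0.013 + 0.1 = 0.113.
Current steady state (s = 0.08): k* = (0.08/0.113)^(1/0.56) ≈ 0.5397, y* = 0.5397^0.44 ≈ 0.7623, c* = (1−0.08)·0.7623 ≈ 0.7014.
At the golden rule the marginal product of capital equals n+δ: 0.44·k^(0.44−1) = 0.113. Solving, k_gold = (0.44/0.113)^(1/0.56) ≈ 11.3303.
y_gold = 11.3303^0.44 ≈ 2.9098, c_gold = y_gold − 0.113·k_gold ≈ 1.6295.
Gain: Δc = 1.6295 − 0.7014 ≈ 0.9281.

Δc ≈ 0.9281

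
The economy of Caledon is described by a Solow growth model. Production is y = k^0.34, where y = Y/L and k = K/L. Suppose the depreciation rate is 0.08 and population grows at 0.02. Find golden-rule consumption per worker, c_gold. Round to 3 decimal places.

Capital per worker breaks even when investment replaces (n + δ)·k; here n + δ = 0.1.
Golden rule sets MPK = n+δ: 0.34·k^(0.34−1) = 0.1, so k_gold = (0.34/0.1)^(1/0.66) ≈ 6.3866.
y_gold = 6.3866^0.34 ≈ 1.8784.
c_gold = y_gold − (n+δ)·k_gold = 1.8784 − 0.1·6.3866 ≈ 1.2398.

c_gold ≈ 1.240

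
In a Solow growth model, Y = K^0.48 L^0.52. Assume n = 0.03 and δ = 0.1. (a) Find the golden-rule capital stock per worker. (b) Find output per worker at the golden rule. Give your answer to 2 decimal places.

(a) k_gold ≈ 12.33; (b) y_gold ≈ 3.34

n + δ = 0.03 + 0.1 = 0.13.
At the golden rule the marginal product of capital equals n+δ: 0.48·k^(0.48−1) = 0.13. Solving, k_gold = (0.48/0.13)^(1/0.52) ≈ 12.3298.
y_gold = 12.3298^0.48 ≈ 3.3393.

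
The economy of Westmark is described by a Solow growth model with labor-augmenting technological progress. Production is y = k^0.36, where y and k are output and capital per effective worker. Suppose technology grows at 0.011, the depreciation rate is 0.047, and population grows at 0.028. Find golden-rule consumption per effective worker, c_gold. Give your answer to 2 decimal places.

The effective depreciation rate is n + g + δ = 0.028 + 0.011 + 0.047 = 0.086.
Maximizing c = f(k) − (n+g+δ)·k gives f'(k) = n+g+δ, i.e. 0.36·k^(0.36−1) = 0.086, so k_gold = (0.36/0.086)^(1/0.64) ≈ 9.3663.
y_gold = 9.3663^0.36 ≈ 2.2375.
c_gold = y_gold − (n+g+δ)·k_gold = 2.2375 − 0.086·9.3663 ≈ 1.4320.

c_gold ≈ 1.43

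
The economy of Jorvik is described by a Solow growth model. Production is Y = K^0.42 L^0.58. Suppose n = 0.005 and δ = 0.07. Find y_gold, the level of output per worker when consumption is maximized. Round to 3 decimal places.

y_gold ≈ 3.482

n + δ = 0.005 + 0.07 = 0.075.
Setting f'(k) = n+δ gives 0.42·k^(0.42−1) = 0.075, hence k_gold = (0.42/0.075)^(1/0.58) ≈ 19.4975.
Output: y_gold = k_gold^0.42 = 19.4975^0.42 ≈ 3.4817.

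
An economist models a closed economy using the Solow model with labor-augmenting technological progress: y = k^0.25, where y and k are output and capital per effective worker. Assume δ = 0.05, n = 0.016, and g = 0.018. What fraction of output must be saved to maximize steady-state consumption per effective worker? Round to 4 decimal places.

s_gold = 0.2500

Break-even investment rate: n + g + δ = 0.016 + 0.018 + 0.05 = 0.084.
At the golden rule MPK = n+g+δ, and in any Cobb-Douglas steady state s = (n+g+δ)·k/y = MPK·k/y = capital's share 0.25.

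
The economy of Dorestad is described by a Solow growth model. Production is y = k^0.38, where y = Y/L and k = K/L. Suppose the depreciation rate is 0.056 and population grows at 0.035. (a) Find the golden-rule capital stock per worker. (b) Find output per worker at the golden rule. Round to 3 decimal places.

(a) k_gold ≈ 10.028; (b) y_gold ≈ 2.401

n + δ = 0.035 + 0.056 = 0.091.
Maximizing c = f(k) − (n+δ)·k gives f'(k) = n+δ, i.e. 0.38·k^(0.38−1) = 0.091, so k_gold = (0.38/0.091)^(1/0.62) ≈ 10.0276.
y_gold = 10.0276^0.38 ≈ 2.4013.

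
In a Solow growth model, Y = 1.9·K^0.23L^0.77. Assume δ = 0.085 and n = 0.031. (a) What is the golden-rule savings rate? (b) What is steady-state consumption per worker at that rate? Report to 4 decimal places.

The effective depreciation rate is n + δ = 0.031 + 0.085 = 0.116.
For Cobb-Douglas, s_gold equals capital's share: s_gold = 0.23.
At the golden rule the marginal product of capital equals n+δ: 0.23·1.9·k^(0.23−1) = 0.116. Solving, k_gold = (0.23·1.9/0.116)^(1/0.77) ≈ 5.5986.
y_gold = 1.9·5.5986^0.23 ≈ 2.8237; c_gold = (1−0.23)·y_gold ≈ 2.1742.

(a) s_gold = 0.2300; (b) c_gold ≈ 2.1742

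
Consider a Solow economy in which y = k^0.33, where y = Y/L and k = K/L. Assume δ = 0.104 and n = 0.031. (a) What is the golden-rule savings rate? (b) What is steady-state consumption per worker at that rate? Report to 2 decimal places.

Capital per worker breaks even when investment replaces (n + δ)·k; here n + δ = 0.135.
For Cobb-Douglas, s_gold equals capital's share: s_gold = 0.33.
Setting f'(k) = n+δ gives 0.33·k^(0.33−1) = 0.135, hence k_gold = (0.33/0.135)^(1/0.67) ≈ 3.7964.
y_gold = 3.7964^0.33 ≈ 1.5531; c_gold = (1−0.33)·y_gold ≈ 1.0406.

(a) s_gold = 0.33; (b) c_gold ≈ 1.04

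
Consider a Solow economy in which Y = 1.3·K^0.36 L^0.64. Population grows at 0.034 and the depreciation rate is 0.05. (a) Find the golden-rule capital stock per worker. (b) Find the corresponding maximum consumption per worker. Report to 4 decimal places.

The effective depreciation rate is n + δ = 0.034 + 0.05 = 0.084.
Setting f'(k) = n+δ gives 0.36·1.3·k^(0.36−1) = 0.084, hence k_gold = (0.36·1.3/0.084)^(1/0.64) ≈ 14.6411.
y_gold = 1.3·14.6411^0.36 ≈ 3.4162; c_gold = y_gold − 0.084·k_gold ≈ 2.1864.

(a) k_gold ≈ 14.6411; (b) c_gold ≈ 2.1864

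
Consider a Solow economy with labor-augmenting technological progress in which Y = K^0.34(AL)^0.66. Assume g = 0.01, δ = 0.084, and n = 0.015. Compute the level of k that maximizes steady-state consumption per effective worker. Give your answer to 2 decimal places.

k_gold ≈ 5.60

n + g + δ = 0.015 + 0.01 + 0.084 = 0.109.
Maximizing c = f(k) − (n+g+δ)·k gives f'(k) = n+g+δ, i.e. 0.34·k^(0.34−1) = 0.109, so k_gold = (0.34/0.109)^(1/0.66) ≈ 5.6049.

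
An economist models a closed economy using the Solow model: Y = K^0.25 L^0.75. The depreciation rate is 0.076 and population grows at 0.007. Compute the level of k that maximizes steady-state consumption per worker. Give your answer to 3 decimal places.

k_gold ≈ 4.350

The effective depreciation rate is n + δ = 0.007 + 0.076 = 0.083.
Golden rule sets MPK = n+δ: 0.25·k^(0.25−1) = 0.083, so k_gold = (0.25/0.083)^(1/0.75) ≈ 4.3499.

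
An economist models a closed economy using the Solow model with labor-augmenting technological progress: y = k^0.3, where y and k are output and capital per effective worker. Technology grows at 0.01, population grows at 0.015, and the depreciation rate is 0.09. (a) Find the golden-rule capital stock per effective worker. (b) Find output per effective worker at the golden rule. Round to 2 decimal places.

(a) k_gold ≈ 3.93; (b) y_gold ≈ 1.51

n + g + δ = 0.015 + 0.01 + 0.09 = 0.115.
Golden rule sets MPK = n+g+δ: 0.3·k^(0.3−1) = 0.115, so k_gold = (0.3/0.115)^(1/0.7) ≈ 3.9345.
y_gold = 3.9345^0.3 ≈ 1.5082.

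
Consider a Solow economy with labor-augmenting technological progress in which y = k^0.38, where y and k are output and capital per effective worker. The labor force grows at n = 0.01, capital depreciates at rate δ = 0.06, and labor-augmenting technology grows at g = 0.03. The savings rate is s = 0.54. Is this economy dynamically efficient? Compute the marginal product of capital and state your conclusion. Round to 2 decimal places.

Break-even investment rate: n + g + δ = 0.01 + 0.03 + 0.06 = 0.1.
Steady-state k*: s·k^0.38 = 0.1·k gives k* = (0.54/0.1)^(1/0.62) ≈ 15.1803.
MPK = 0.38·15.1803^(-0.62) ≈ 0.0704.
MPK < n+g+δ = 0.1, so the economy is dynamically inefficient (over-saving).

dynamically inefficient; MPK ≈ 0.07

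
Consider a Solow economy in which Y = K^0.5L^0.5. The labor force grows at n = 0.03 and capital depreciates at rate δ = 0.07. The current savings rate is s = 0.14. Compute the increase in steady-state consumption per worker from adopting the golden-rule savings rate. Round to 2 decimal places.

Δc ≈ 1.30

n + δ = 0.03 + 0.07 = 0.1.
Current steady state (s = 0.14): k* = (0.14/0.1)^(1/0.5) ≈ 1.9600, y* = 1.9600^0.5 ≈ 1.4000, c* = (1−0.14)·1.4000 ≈ 1.2040.
Maximizing c = f(k) − (n+δ)·k gives f'(k) = n+δ, i.e. 0.5·k^(0.5−1) = 0.1, so k_gold = (0.5/0.1)^(1/0.5) ≈ 25.0000.
y_gold = 25.0000^0.5 ≈ 5.0000, c_gold = y_gold − 0.1·k_gold ≈ 2.5000.
Gain: Δc = 2.5000 − 1.2040 ≈ 1.2960.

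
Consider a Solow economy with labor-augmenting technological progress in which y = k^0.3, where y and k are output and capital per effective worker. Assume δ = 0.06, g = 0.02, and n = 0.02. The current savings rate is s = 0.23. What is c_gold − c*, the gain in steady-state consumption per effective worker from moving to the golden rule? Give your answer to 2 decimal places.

Δc ≈ 0.02

Break-even investment rate: n + g + δ = 0.02 + 0.02 + 0.06 = 0.1.
Current steady state (s = 0.23): k* = (0.23/0.1)^(1/0.7) ≈ 3.2867, y* = 3.2867^0.3 ≈ 1.4290, c* = (1−0.23)·1.4290 ≈ 1.1003.
Maximizing c = f(k) − (n+g+δ)·k gives f'(k) = n+g+δ, i.e. 0.3·k^(0.3−1) = 0.1, so k_gold = (0.3/0.1)^(1/0.7) ≈ 4.8040.
y_gold = 4.8040^0.3 ≈ 1.6013, c_gold = y_gold − 0.1·k_gold ≈ 1.1209.
Gain: Δc = 1.1209 − 1.1003 ≈ 0.0206.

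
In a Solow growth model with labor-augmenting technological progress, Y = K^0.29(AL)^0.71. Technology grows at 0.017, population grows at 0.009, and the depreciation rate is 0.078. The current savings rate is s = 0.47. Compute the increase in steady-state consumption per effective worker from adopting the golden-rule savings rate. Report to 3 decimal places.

Capital per effective worker breaks even when investment replaces (n + g + δ)·k; here n + g + δ = 0.104.
Current steady state (s = 0.47): k* = (0.47/0.104)^(1/0.71) ≈ 8.3681, y* = 8.3681^0.29 ≈ 1.8517, c* = (1−0.47)·1.8517 ≈ 0.9814.
Maximizing c = f(k) − (n+g+δ)·k gives f'(k) = n+g+δ, i.e. 0.29·k^(0.29−1) = 0.104, so k_gold = (0.29/0.104)^(1/0.71) ≈ 4.2391.
y_gold = 4.2391^0.29 ≈ 1.5202, c_gold = y_gold − 0.104·k_gold ≈ 1.0794.
Gain: Δc = 1.0794 − 0.9814 ≈ 0.0980.

Δc ≈ 0.098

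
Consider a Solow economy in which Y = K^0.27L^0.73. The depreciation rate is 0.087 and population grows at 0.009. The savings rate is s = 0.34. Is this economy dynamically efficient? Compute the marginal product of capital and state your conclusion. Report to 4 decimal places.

Capital per worker breaks even when investment replaces (n + δ)·k; here n + δ = 0.096.
Steady-state k*: s·k^0.27 = 0.096·k gives k* = (0.34/0.096)^(1/0.73) ≈ 5.6538.
MPK = 0.27·5.6538^(-0.73) ≈ 0.0762.
MPK < n+δ = 0.096, so the economy is dynamically inefficient (over-saving).

dynamically inefficient; MPK ≈ 0.0762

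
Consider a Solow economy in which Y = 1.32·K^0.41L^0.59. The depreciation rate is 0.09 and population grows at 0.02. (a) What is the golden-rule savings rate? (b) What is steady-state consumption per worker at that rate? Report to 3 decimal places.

Break-even investment rate: n + δ = 0.02 + 0.09 = 0.11.
For Cobb-Douglas, s_gold equals capital's share: s_gold = 0.41.
Setting f'(k) = n+δ gives 0.41·1.32·k^(0.41−1) = 0.11, hence k_gold = (0.41·1.32/0.11)^(1/0.59) ≈ 14.8875.
y_gold = 1.32·14.8875^0.41 ≈ 3.9942; c_gold = (1−0.41)·y_gold ≈ 2.3566.

(a) s_gold = 0.410; (b) c_gold ≈ 2.357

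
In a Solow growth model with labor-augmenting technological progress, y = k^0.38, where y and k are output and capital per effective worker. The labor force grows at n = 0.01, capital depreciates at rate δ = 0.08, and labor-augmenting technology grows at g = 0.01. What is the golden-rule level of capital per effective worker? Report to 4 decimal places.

k_gold ≈ 8.6126

Break-even investment rate: n + g + δ = 0.01 + 0.01 + 0.08 = 0.1.
At the golden rule the marginal product of capital equals n+g+δ: 0.38·k^(0.38−1) = 0.1. Solving, k_gold = (0.38/0.1)^(1/0.62) ≈ 8.6126.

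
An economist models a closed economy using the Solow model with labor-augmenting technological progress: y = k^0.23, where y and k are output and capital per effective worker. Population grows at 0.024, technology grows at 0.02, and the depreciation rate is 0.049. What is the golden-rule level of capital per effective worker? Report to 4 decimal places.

k_gold ≈ 3.2412

The effective depreciation rate is n + g + δ = 0.024 + 0.02 + 0.049 = 0.093.
Maximizing c = f(k) − (n+g+δ)·k gives f'(k) = n+g+δ, i.e. 0.23·k^(0.23−1) = 0.093, so k_gold = (0.23/0.093)^(1/0.77) ≈ 3.2412.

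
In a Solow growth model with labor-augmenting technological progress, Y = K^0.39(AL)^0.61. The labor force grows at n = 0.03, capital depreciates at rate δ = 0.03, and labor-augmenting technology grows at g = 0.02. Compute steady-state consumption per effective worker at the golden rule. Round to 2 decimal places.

Capital per effective worker breaks even when investment replaces (n + g + δ)·k; here n + g + δ = 0.08.
Golden rule sets MPK = n+g+δ: 0.39·k^(0.39−1) = 0.08, so k_gold = (0.39/0.08)^(1/0.61) ≈ 13.4223.
y_gold = 13.4223^0.39 ≈ 2.7533.
c_gold = y_gold − (n+g+δ)·k_gold = 2.7533 − 0.08·13.4223 ≈ 1.6795.

c_gold ≈ 1.68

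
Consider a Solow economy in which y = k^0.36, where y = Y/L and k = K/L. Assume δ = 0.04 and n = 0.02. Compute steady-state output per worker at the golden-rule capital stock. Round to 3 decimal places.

Capital per worker breaks even when investment replaces (n + δ)·k; here n + δ = 0.06.
Setting f'(k) = n+δ gives 0.36·k^(0.36−1) = 0.06, hence k_gold = (0.36/0.06)^(1/0.64) ≈ 16.4385.
Output: y_gold = k_gold^0.36 = 16.4385^0.36 ≈ 2.7397.

y_gold ≈ 2.740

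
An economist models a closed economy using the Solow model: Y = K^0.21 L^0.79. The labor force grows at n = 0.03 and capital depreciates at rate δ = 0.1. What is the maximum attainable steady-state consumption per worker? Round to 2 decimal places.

c_gold ≈ 0.90

The effective depreciation rate is n + δ = 0.03 + 0.1 = 0.13.
At the golden rule the marginal product of capital equals n+δ: 0.21·k^(0.21−1) = 0.13. Solving, k_gold = (0.21/0.13)^(1/0.79) ≈ 1.8350.
y_gold = 1.8350^0.21 ≈ 1.1360.
c_gold = y_gold − (n+δ)·k_gold = 1.1360 − 0.13·1.8350 ≈ 0.8974.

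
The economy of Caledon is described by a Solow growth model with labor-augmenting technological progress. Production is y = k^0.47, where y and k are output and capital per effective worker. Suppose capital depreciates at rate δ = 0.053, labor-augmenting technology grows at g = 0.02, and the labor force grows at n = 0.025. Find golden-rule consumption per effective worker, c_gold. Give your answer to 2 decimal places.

The effective depreciation rate is n + g + δ = 0.025 + 0.02 + 0.053 = 0.098.
Setting f'(k) = n+g+δ gives 0.47·k^(0.47−1) = 0.098, hence k_gold = (0.47/0.098)^(1/0.53) ≈ 19.2603.
y_gold = 19.2603^0.47 ≈ 4.0160.
c_gold = y_gold − (n+g+δ)·k_gold = 4.0160 − 0.098·19.2603 ≈ 2.1285.

c_gold ≈ 2.13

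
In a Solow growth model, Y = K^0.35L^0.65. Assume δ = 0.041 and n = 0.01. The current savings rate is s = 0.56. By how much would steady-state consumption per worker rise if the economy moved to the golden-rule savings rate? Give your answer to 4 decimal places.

The effective depreciation rate is n + δ = 0.01 + 0.041 = 0.051.
Current steady state (s = 0.56): k* = (0.56/0.051)^(1/0.65) ≈ 39.8979, y* = 39.8979^0.35 ≈ 3.6336, c* = (1−0.56)·3.6336 ≈ 1.5988.
Golden rule sets MPK = n+δ: 0.35·k^(0.35−1) = 0.051, so k_gold = (0.35/0.051)^(1/0.65) ≈ 19.3606.
y_gold = 19.3606^0.35 ≈ 2.8211, c_gold = y_gold − 0.051·k_gold ≈ 1.8337.
Gain: Δc = 1.8337 − 1.5988 ≈ 0.2350.

Δc ≈ 0.2350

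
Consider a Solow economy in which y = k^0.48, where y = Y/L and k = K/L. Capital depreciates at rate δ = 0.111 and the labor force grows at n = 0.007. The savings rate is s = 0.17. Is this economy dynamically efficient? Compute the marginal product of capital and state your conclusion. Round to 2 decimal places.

dynamically efficient; MPK ≈ 0.33

The effective depreciation rate is n + δ = 0.007 + 0.111 = 0.118.
Steady-state k*: s·k^0.48 = 0.118·k gives k* = (0.17/0.118)^(1/0.52) ≈ 2.0181.
MPK = 0.48·2.0181^(-0.52) ≈ 0.3332.
MPK > n+δ = 0.118, so the economy is dynamically efficient (under-saving).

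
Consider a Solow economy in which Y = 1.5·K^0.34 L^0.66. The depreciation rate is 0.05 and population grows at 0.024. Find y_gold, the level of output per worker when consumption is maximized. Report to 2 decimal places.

y_gold ≈ 4.05

n + δ = 0.024 + 0.05 = 0.074.
Golden rule sets MPK = n+δ: 0.34·1.5·k^(0.34−1) = 0.074, so k_gold = (0.34·1.5/0.074)^(1/0.66) ≈ 18.6299.
Output: y_gold = 1.5·k_gold^0.34 = 1.5·18.6299^0.34 ≈ 4.0547.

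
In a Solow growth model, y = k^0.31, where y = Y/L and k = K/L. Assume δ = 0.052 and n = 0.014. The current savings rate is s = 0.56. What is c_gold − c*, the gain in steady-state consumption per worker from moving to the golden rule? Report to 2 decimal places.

n + δ = 0.014 + 0.052 = 0.066.
Current steady state (s = 0.56): k* = (0.56/0.066)^(1/0.69) ≈ 22.1749, y* = 22.1749^0.31 ≈ 2.6135, c* = (1−0.56)·2.6135 ≈ 1.1499.
At the golden rule the marginal product of capital equals n+δ: 0.31·k^(0.31−1) = 0.066. Solving, k_gold = (0.31/0.066)^(1/0.69) ≈ 9.4113.
y_gold = 9.4113^0.31 ≈ 2.0037, c_gold = y_gold − 0.066·k_gold ≈ 1.3825.
Gain: Δc = 1.3825 − 1.1499 ≈ 0.2326.

Δc ≈ 0.23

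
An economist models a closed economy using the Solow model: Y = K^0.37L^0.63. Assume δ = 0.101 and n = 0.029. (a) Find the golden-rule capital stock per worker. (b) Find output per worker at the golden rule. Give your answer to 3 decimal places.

(a) k_gold ≈ 5.261; (b) y_gold ≈ 1.848

The effective depreciation rate is n + δ = 0.029 + 0.101 = 0.13.
Golden rule sets MPK = n+δ: 0.37·k^(0.37−1) = 0.13, so k_gold = (0.37/0.13)^(1/0.63) ≈ 5.2607.
y_gold = 5.2607^0.37 ≈ 1.8484.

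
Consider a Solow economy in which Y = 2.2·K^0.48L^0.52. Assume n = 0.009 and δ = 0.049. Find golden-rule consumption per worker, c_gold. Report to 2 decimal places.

c_gold ≈ 16.66

Break-even investment rate: n + δ = 0.009 + 0.049 = 0.058.
Setting f'(k) = n+δ gives 0.48·2.2·k^(0.48−1) = 0.058, hence k_gold = (0.48·2.2/0.058)^(1/0.52) ≈ 265.1738.
y_gold = 2.2·265.1738^0.48 ≈ 32.0418.
c_gold = y_gold − (n+δ)·k_gold = 32.0418 − 0.058·265.1738 ≈ 16.6618.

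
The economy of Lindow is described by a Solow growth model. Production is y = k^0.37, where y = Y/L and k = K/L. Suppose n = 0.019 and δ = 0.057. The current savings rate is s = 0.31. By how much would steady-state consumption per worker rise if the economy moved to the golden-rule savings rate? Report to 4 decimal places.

Break-even investment rate: n + δ = 0.019 + 0.057 = 0.076.
Current steady state (s = 0.31): k* = (0.31/0.076)^(1/0.63) ≈ 9.3137, y* = 9.3137^0.37 ≈ 2.2834, c* = (1−0.31)·2.2834 ≈ 1.5755.
Maximizing c = f(k) − (n+δ)·k gives f'(k) = n+δ, i.e. 0.37·k^(0.37−1) = 0.076, so k_gold = (0.37/0.076)^(1/0.63) ≈ 12.3337.
y_gold = 12.3337^0.37 ≈ 2.5334, c_gold = y_gold − 0.076·k_gold ≈ 1.5960.
Gain: Δc = 1.5960 − 1.5755 ≈ 0.0205.

Δc ≈ 0.0205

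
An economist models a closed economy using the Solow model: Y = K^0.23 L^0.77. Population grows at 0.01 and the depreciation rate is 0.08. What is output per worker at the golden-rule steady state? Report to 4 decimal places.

y_gold ≈ 1.3235

The effective depreciation rate is n + δ = 0.01 + 0.08 = 0.09.
Setting f'(k) = n+δ gives 0.23·k^(0.23−1) = 0.09, hence k_gold = (0.23/0.09)^(1/0.77) ≈ 3.3822.
Output: y_gold = k_gold^0.23 = 3.3822^0.23 ≈ 1.3235.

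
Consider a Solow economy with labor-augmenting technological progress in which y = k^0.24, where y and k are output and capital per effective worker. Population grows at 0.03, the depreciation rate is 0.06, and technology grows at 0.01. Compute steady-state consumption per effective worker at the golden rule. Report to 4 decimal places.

c_gold ≈ 1.0020

n + g + δ = 0.03 + 0.01 + 0.06 = 0.1.
Golden rule sets MPK = n+g+δ: 0.24·k^(0.24−1) = 0.1, so k_gold = (0.24/0.1)^(1/0.76) ≈ 3.1643.
y_gold = 3.1643^0.24 ≈ 1.3185.
c_gold = y_gold − (n+g+δ)·k_gold = 1.3185 − 0.1·3.1643 ≈ 1.0020.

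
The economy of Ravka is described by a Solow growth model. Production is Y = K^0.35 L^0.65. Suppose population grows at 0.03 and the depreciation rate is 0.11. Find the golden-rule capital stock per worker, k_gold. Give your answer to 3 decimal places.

k_gold ≈ 4.095

Capital per worker breaks even when investment replaces (n + δ)·k; here n + δ = 0.14.
Setting f'(k) = n+δ gives 0.35·k^(0.35−1) = 0.14, hence k_gold = (0.35/0.14)^(1/0.65) ≈ 4.0946.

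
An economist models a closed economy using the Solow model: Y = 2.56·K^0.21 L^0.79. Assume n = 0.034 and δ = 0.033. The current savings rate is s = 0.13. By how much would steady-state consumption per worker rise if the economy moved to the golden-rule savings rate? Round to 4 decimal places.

Δc ≈ 0.1075

n + δ = 0.034 + 0.033 = 0.067.
Current steady state (s = 0.13): k* = (0.13·2.56/0.067)^(1/0.79) ≈ 7.6059, y* = 2.56·7.6059^0.21 ≈ 3.9200, c* = (1−0.13)·3.9200 ≈ 3.4104.
Golden rule sets MPK = n+δ: 0.21·2.56·k^(0.21−1) = 0.067, so k_gold = (0.21·2.56/0.067)^(1/0.79) ≈ 13.9569.
y_gold = 2.56·13.9569^0.21 ≈ 4.4529, c_gold = y_gold − 0.067·k_gold ≈ 3.5178.
Gain: Δc = 3.5178 − 3.4104 ≈ 0.1075.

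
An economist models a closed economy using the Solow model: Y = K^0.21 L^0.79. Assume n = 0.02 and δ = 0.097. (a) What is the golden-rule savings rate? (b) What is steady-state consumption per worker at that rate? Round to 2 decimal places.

(a) s_gold = 0.21; (b) c_gold ≈ 0.92

Capital per worker breaks even when investment replaces (n + δ)·k; here n + δ = 0.117.
For Cobb-Douglas, s_gold equals capital's share: s_gold = 0.21.
Golden rule sets MPK = n+δ: 0.21·k^(0.21−1) = 0.117, so k_gold = (0.21/0.117)^(1/0.79) ≈ 2.0968.
y_gold = 2.0968^0.21 ≈ 1.1682; c_gold = (1−0.21)·y_gold ≈ 0.9229.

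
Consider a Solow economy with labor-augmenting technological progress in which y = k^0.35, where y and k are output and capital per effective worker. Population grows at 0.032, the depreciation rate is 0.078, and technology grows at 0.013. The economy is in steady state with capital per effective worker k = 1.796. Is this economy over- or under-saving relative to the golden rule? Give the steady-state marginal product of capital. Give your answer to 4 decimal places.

under-saving; MPK ≈ 0.2392

The effective depreciation rate is n + g + δ = 0.032 + 0.013 + 0.078 = 0.123.
MPK = 0.35·k^(0.35−1) = 0.35·1.796^(-0.65) ≈ 0.2392.
MPK > 0.123, so the economy is dynamically efficient (under-saving).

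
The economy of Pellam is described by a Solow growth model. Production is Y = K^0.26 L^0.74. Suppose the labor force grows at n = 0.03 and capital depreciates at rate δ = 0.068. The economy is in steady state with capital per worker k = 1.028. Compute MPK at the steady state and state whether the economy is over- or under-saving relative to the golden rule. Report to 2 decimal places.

under-saving; MPK ≈ 0.25

n + δ = 0.03 + 0.068 = 0.098.
MPK = 0.26·k^(0.26−1) = 0.26·1.028^(-0.74) ≈ 0.2547.
MPK > 0.098, so the economy is dynamically efficient (under-saving).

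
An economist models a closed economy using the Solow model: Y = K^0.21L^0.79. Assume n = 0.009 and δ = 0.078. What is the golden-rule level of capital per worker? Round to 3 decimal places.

k_gold ≈ 3.051

Break-even investment rate: n + δ = 0.009 + 0.078 = 0.087.
Setting f'(k) = n+δ gives 0.21·k^(0.21−1) = 0.087, hence k_gold = (0.21/0.087)^(1/0.79) ≈ 3.0509.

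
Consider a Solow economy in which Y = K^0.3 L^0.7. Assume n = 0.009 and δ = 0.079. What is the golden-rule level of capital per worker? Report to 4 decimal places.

n + δ = 0.009 + 0.079 = 0.088.
At the golden rule the marginal product of capital equals n+δ: 0.3·k^(0.3−1) = 0.088. Solving, k_gold = (0.3/0.088)^(1/0.7) ≈ 5.7665.

k_gold ≈ 5.7665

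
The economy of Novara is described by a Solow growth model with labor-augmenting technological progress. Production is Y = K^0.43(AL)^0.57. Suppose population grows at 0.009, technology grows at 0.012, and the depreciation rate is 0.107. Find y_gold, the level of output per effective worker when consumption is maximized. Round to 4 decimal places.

y_gold ≈ 2.4946

n + g + δ = 0.009 + 0.012 + 0.107 = 0.128.
Setting f'(k) = n+g+δ gives 0.43·k^(0.43−1) = 0.128, hence k_gold = (0.43/0.128)^(1/0.57) ≈ 8.3803.
Output: y_gold = k_gold^0.43 = 8.3803^0.43 ≈ 2.4946.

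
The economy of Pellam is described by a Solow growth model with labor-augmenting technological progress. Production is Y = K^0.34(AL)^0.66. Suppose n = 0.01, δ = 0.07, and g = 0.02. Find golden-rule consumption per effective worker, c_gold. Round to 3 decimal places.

c_gold ≈ 1.240

Capital per effective worker breaks even when investment replaces (n + g + δ)·k; here n + g + δ = 0.1.
At the golden rule the marginal product of capital equals n+g+δ: 0.34·k^(0.34−1) = 0.1. Solving, k_gold = (0.34/0.1)^(1/0.66) ≈ 6.3866.
y_gold = 6.3866^0.34 ≈ 1.8784.
c_gold = y_gold − (n+g+δ)·k_gold = 1.8784 − 0.1·6.3866 ≈ 1.2398.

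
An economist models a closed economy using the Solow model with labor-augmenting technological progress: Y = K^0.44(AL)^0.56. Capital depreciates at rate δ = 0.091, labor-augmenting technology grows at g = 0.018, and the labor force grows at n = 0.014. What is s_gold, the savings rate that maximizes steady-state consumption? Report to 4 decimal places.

s_gold = 0.4400

The effective depreciation rate is n + g + δ = 0.014 + 0.018 + 0.091 = 0.123.
At the golden rule MPK = n+g+δ, and in any Cobb-Douglas steady state s = (n+g+δ)·k/y = MPK·k/y = capital's share 0.44.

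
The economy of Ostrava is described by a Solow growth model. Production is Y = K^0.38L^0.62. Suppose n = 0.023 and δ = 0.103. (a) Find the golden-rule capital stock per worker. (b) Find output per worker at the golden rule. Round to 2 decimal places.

n + δ = 0.023 + 0.103 = 0.126.
Maximizing c = f(k) − (n+δ)·k gives f'(k) = n+δ, i.e. 0.38·k^(0.38−1) = 0.126, so k_gold = (0.38/0.126)^(1/0.62) ≈ 5.9326.
y_gold = 5.9326^0.38 ≈ 1.9671.

(a) k_gold ≈ 5.93; (b) y_gold ≈ 1.97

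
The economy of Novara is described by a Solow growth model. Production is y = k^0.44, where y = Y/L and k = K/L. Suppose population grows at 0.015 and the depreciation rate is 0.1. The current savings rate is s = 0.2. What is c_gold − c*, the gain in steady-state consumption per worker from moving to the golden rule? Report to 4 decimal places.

Δc ≈ 0.3715

The effective depreciation rate is n + δ = 0.015 + 0.1 = 0.115.
Current steady state (s = 0.2): k* = (0.2/0.115)^(1/0.56) ≈ 2.6864, y* = 2.6864^0.44 ≈ 1.5447, c* = (1−0.2)·1.5447 ≈ 1.2357.
Maximizing c = f(k) − (n+δ)·k gives f'(k) = n+δ, i.e. 0.44·k^(0.44−1) = 0.115, so k_gold = (0.44/0.115)^(1/0.56) ≈ 10.9808.
y_gold = 10.9808^0.44 ≈ 2.8700, c_gold = y_gold − 0.115·k_gold ≈ 1.6072.
Gain: Δc = 1.6072 − 1.2357 ≈ 0.3715.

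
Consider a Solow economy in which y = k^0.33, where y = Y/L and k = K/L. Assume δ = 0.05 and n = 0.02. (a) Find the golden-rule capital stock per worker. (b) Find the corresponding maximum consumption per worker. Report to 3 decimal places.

(a) k_gold ≈ 10.118; (b) c_gold ≈ 1.438

The effective depreciation rate is n + δ = 0.02 + 0.05 = 0.07.
Maximizing c = f(k) − (n+δ)·k gives f'(k) = n+δ, i.e. 0.33·k^(0.33−1) = 0.07, so k_gold = (0.33/0.07)^(1/0.67) ≈ 10.1181.
y_gold = 10.1181^0.33 ≈ 2.1463; c_gold = y_gold − 0.07·k_gold ≈ 1.4380.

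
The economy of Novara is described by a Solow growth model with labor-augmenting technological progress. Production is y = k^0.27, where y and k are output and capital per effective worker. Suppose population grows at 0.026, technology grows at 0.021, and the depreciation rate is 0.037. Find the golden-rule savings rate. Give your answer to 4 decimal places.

s_gold = 0.2700

The effective depreciation rate is n + g + δ = 0.026 + 0.021 + 0.037 = 0.084.
At the golden rule MPK = n+g+δ, and in any Cobb-Douglas steady state s = (n+g+δ)·k/y = MPK·k/y = capital's share 0.27.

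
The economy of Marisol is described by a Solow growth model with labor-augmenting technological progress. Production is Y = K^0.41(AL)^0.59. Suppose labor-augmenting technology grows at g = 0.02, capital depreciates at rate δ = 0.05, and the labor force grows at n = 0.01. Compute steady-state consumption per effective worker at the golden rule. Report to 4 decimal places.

n + g + δ = 0.01 + 0.02 + 0.05 = 0.08.
At the golden rule the marginal product of capital equals n+g+δ: 0.41·k^(0.41−1) = 0.08. Solving, k_gold = (0.41/0.08)^(1/0.59) ≈ 15.9541.
y_gold = 15.9541^0.41 ≈ 3.1130.
c_gold = y_gold − (n+g+δ)·k_gold = 3.1130 − 0.08·15.9541 ≈ 1.8367.

c_gold ≈ 1.8367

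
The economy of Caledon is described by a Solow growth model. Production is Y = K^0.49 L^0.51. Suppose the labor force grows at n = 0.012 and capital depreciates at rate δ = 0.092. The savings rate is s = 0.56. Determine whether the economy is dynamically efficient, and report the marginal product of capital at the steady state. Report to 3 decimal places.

dynamically inefficient; MPK ≈ 0.091

n + δ = 0.012 + 0.092 = 0.104.
Steady-state k*: s·k^0.49 = 0.104·k gives k* = (0.56/0.104)^(1/0.51) ≈ 27.1417.
MPK = 0.49·27.1417^(-0.51) ≈ 0.0910.
MPK < n+δ = 0.104, so the economy is dynamically inefficient (over-saving).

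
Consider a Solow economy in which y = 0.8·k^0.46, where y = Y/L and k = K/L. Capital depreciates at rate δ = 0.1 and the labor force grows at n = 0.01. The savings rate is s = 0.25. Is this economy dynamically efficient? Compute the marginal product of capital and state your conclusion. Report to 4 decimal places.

The effective depreciation rate is n + δ = 0.01 + 0.1 = 0.11.
Steady-state k*: s·A·k^0.46 = 0.11·k gives k* = (0.25·0.8/0.11)^(1/0.54) ≈ 3.0256.
MPK = 0.46·0.8·3.0256^(-0.54) ≈ 0.2024.
MPK > n+δ = 0.11, so the economy is dynamically efficient (under-saving).

dynamically efficient; MPK ≈ 0.2024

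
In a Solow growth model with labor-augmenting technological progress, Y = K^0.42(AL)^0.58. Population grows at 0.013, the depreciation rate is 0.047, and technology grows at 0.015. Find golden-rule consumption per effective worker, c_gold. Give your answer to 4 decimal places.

c_gold ≈ 2.0194

Break-even investment rate: n + g + δ = 0.013 + 0.015 + 0.047 = 0.075.
Setting f'(k) = n+g+δ gives 0.42·k^(0.42−1) = 0.075, hence k_gold = (0.42/0.075)^(1/0.58) ≈ 19.4975.
y_gold = 19.4975^0.42 ≈ 3.4817.
c_gold = y_gold − (n+g+δ)·k_gold = 3.4817 − 0.075·19.4975 ≈ 2.0194.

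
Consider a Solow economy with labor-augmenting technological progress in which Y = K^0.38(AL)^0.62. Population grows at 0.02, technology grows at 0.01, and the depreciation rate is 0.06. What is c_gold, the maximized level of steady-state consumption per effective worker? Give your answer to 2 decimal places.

n + g + δ = 0.02 + 0.01 + 0.06 = 0.09.
Golden rule sets MPK = n+g+δ: 0.38·k^(0.38−1) = 0.09, so k_gold = (0.38/0.09)^(1/0.62) ≈ 10.2079.
y_gold = 10.2079^0.38 ≈ 2.4177.
c_gold = y_gold − (n+g+δ)·k_gold = 2.4177 − 0.09·10.2079 ≈ 1.4990.

c_gold ≈ 1.50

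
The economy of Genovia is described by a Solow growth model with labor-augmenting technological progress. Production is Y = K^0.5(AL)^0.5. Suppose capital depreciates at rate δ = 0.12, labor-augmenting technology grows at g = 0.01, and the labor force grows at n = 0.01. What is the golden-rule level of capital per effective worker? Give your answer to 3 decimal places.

The effective depreciation rate is n + g + δ = 0.01 + 0.01 + 0.12 = 0.14.
Setting f'(k) = n+g+δ gives 0.5·k^(0.5−1) = 0.14, hence k_gold = (0.5/0.14)^(1/0.5) ≈ 12.7551.

k_gold ≈ 12.755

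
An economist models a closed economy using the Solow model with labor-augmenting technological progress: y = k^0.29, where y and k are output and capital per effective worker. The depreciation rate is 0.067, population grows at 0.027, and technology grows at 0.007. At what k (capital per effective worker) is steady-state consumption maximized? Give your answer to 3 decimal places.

The effective depreciation rate is n + g + δ = 0.027 + 0.007 + 0.067 = 0.101.
At the golden rule the marginal product of capital equals n+g+δ: 0.29·k^(0.29−1) = 0.101. Solving, k_gold = (0.29/0.101)^(1/0.71) ≈ 4.4175.

k_gold ≈ 4.418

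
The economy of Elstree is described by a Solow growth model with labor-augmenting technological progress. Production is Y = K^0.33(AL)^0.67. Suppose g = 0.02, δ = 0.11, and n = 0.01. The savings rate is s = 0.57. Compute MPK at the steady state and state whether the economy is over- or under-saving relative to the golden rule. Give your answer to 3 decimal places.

n + g + δ = 0.01 + 0.02 + 0.11 = 0.14.
Steady-state k*: s·k^0.33 = 0.14·k gives k* = (0.57/0.14)^(1/0.67) ≈ 8.1296.
MPK = 0.33·8.1296^(-0.67) ≈ 0.0811.
MPK < n+g+δ = 0.14, so the economy is dynamically inefficient (over-saving).

over-saving; MPK ≈ 0.081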